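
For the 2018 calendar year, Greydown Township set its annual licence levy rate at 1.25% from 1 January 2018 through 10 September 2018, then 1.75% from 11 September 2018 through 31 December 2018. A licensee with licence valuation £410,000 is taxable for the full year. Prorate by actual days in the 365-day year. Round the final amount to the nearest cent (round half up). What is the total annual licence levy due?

1 January – 10 September 2018: 253 days at 1.25% → £410,000 × 1.25% × 253/365 = £3,552.3973
11 September – 31 December 2018: 112 days at 1.75% → £410,000 × 1.75% × 112/365 = £2,201.6438
Total = £5,754.0411

£5,754.04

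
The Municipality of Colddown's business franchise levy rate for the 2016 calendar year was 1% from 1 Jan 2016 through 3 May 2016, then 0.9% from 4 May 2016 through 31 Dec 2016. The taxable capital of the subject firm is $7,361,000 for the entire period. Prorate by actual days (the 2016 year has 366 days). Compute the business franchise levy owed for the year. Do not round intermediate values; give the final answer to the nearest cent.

$68,742.89

1 Jan – 3 May 2016: 124 days at 1% → $7,361,000 × 1% × 124/366 = $24,938.9071
4 May – 31 Dec 2016: 242 days at 0.9% → $7,361,000 × 0.9% × 242/366 = $43,803.9836
Total = $68,742.8907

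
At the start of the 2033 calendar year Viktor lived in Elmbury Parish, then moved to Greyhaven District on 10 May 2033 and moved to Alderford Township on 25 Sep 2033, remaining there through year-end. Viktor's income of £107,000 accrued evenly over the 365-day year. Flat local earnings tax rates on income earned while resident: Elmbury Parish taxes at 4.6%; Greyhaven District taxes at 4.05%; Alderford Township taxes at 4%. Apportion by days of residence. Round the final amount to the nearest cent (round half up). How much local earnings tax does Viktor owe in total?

£4,527.13

Elmbury Parish, 1 Jan – 9 May 2033: 129 days → £107,000 × 4.6% × 129/365 = £1,739.5562
Greyhaven District, 10 May – 24 Sep 2033: 138 days → £107,000 × 4.05% × 138/365 = £1,638.4192
Alderford Township, 25 Sep – 31 Dec 2033: 98 days → £107,000 × 4% × 98/365 = £1,149.1507
Total = £4,527.1260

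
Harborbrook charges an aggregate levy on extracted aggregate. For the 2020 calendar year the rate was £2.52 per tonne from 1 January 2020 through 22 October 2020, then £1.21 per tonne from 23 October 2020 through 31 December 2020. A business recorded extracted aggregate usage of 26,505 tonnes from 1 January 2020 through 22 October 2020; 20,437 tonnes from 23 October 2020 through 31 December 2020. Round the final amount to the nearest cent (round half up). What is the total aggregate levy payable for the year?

£91521.37

1 January – 22 October 2020: 26,505 tonnes at £2.52/tonne → £66792.60
23 October – 31 December 2020: 20,437 tonnes at £1.21/tonne → £24728.77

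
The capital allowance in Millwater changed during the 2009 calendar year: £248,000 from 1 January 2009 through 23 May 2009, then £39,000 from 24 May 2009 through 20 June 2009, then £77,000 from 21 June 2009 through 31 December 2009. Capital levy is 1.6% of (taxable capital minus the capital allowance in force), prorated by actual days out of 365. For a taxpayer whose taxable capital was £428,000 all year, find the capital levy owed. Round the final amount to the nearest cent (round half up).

£4,590.73

1 January – 23 May 2009: 143 days, exemption £248,000 → (£428,000 − £248,000) × 1.6% × 143/365 = £1,128.3288
24 May – 20 June 2009: 28 days, exemption £39,000 → (£428,000 − £39,000) × 1.6% × 28/365 = £477.4575
21 June – 31 December 2009: 194 days, exemption £77,000 → (£428,000 − £77,000) × 1.6% × 194/365 = £2,984.9425
Total = £4,590.7288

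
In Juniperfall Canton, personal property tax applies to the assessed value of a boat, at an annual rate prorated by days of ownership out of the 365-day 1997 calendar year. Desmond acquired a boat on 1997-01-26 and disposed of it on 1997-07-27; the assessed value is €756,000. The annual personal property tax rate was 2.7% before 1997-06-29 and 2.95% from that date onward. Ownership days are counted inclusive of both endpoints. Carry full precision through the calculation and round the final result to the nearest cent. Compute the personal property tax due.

1997-01-26 to 1997-06-28: 154 days at 2.7% → €756,000 × 2.7% × 154/365 = €8,612.1863
1997-06-29 to 1997-07-27: 29 days at 2.95% → €756,000 × 2.95% × 29/365 = €1,771.9397
Total = €10,384.1260

€10,384.13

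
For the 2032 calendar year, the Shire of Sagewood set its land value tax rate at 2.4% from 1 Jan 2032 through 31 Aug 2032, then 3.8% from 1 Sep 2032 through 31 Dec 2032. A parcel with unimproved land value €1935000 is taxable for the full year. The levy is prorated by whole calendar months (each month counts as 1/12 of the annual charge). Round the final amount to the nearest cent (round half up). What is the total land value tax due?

€55470.00

1 Jan – 31 Aug 2032: 8 months at 2.4% → €1935000 × 2.4% × 8/12 = €30960.0000
1 Sep – 31 Dec 2032: 4 months at 3.8% → €1935000 × 3.8% × 4/12 = €24510.0000
Total = €55470.0000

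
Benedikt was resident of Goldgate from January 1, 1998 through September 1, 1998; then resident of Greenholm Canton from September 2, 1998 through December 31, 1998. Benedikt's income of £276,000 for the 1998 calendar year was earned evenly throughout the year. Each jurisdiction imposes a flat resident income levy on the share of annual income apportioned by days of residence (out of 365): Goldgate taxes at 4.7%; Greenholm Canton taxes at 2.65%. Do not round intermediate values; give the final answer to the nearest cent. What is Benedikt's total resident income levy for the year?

Goldgate, January 1 – September 1, 1998: 244 days → £276,000 × 4.7% × 244/365 = £8,671.6932
Greenholm Canton, September 2 – December 31, 1998: 121 days → £276,000 × 2.65% × 121/365 = £2,424.6411
Total = £11,096.3342

£11,096.33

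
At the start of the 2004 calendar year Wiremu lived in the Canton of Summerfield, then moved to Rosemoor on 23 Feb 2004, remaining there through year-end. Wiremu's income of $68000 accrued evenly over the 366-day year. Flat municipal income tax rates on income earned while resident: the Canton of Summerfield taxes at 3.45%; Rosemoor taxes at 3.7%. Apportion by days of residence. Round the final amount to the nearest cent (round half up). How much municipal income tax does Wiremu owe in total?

The Canton of Summerfield, 1 Jan – 22 Feb 2004: 53 days → $68000 × 3.45% × 53/366 = $339.7213
Rosemoor, 23 Feb – 31 Dec 2004: 313 days → $68000 × 3.7% × 313/366 = $2151.6612
Total = $2491.3825

$2491.38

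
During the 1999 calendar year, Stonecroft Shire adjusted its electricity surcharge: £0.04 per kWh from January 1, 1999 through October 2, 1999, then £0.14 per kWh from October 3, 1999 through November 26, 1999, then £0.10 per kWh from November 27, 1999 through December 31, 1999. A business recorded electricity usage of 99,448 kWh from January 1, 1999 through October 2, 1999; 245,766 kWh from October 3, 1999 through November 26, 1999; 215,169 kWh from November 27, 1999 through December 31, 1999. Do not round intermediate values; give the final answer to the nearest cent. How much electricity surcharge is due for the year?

January 1 – October 2, 1999: 99,448 kWh at £0.04/kWh → £3,977.92
October 3 – November 26, 1999: 245,766 kWh at £0.14/kWh → £34,407.24
November 27 – December 31, 1999: 215,169 kWh at £0.10/kWh → £21,516.90

£59,902.06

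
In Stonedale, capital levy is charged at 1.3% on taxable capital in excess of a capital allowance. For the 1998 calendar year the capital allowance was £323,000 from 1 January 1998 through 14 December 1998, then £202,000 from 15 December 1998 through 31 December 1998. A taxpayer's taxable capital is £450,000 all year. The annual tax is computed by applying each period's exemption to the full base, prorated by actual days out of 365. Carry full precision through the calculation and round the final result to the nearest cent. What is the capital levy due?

£1,724.26

1 January – 14 December 1998: 348 days, exemption £323,000 → (£450,000 − £323,000) × 1.3% × 348/365 = £1,574.1041
15 December – 31 December 1998: 17 days, exemption £202,000 → (£450,000 − £202,000) × 1.3% × 17/365 = £150.1589
Total = £1,724.2630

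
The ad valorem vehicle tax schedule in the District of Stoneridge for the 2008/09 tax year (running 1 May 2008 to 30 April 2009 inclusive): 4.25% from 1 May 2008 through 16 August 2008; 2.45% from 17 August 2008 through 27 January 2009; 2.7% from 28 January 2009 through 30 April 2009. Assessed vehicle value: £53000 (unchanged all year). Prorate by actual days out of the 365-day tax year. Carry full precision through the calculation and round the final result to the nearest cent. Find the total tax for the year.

£1614.54

1 May – 16 August 2008: 108 days at 4.25% → £53000 × 4.25% × 108/365 = £666.4932
17 August 2008 – 27 January 2009: 164 days at 2.45% → £53000 × 2.45% × 164/365 = £583.4356
28 January – 30 April 2009: 93 days at 2.7% → £53000 × 2.7% × 93/365 = £364.6110
Total = £1614.5397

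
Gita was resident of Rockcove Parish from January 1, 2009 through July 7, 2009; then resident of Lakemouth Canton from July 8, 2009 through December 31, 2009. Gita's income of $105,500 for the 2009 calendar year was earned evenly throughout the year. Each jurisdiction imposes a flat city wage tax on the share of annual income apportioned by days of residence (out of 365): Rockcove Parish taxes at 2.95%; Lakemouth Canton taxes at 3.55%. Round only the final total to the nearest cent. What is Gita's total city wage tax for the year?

$3,419.21

Rockcove Parish, January 1 – July 7, 2009: 188 days → $105,500 × 2.95% × 188/365 = $1,603.0219
Lakemouth Canton, July 8 – December 31, 2009: 177 days → $105,500 × 3.55% × 177/365 = $1,816.1897
Total = $3,419.2116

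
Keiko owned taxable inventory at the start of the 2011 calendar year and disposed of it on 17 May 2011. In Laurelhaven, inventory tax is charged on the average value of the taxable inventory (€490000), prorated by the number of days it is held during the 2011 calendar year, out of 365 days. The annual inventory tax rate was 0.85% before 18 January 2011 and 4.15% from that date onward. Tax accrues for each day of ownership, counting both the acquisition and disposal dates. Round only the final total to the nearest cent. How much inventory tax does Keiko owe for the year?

€6879.47

1 January – 17 January 2011: 17 days at 0.85% → €490000 × 0.85% × 17/365 = €193.9863
18 January – 17 May 2011: 120 days at 4.15% → €490000 × 4.15% × 120/365 = €6685.4795
Total = €6879.4658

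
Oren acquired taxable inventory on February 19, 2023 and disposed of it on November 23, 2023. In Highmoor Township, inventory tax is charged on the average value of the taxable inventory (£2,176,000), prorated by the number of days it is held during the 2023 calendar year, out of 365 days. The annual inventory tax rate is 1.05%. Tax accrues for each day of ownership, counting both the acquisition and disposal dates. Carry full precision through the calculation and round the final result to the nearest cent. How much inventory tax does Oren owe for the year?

Days held (February 19 – November 23, 2023): 278 out of 365
Tax = £2,176,000 × 1.05% × 278/365 = £17,402.0384

£17,402.04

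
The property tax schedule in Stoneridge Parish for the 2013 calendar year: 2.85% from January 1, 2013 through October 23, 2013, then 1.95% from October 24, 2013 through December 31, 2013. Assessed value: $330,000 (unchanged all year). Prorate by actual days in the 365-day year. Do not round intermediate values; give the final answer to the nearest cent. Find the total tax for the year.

January 1 – October 23, 2013: 296 days at 2.85% → $330,000 × 2.85% × 296/365 = $7,627.0685
October 24 – December 31, 2013: 69 days at 1.95% → $330,000 × 1.95% × 69/365 = $1,216.4795
Total = $8,843.5479

$8,843.55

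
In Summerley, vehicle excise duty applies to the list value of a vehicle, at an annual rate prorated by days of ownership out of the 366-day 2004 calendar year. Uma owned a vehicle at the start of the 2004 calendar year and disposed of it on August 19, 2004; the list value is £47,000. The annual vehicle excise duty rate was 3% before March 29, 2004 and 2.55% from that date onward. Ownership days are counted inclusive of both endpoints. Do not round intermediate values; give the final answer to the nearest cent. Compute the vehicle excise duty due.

January 1 – March 28, 2004: 88 days at 3% → £47,000 × 3% × 88/366 = £339.0164
March 29 – August 19, 2004: 144 days at 2.55% → £47,000 × 2.55% × 144/366 = £471.5410
Total = £810.5574

£810.56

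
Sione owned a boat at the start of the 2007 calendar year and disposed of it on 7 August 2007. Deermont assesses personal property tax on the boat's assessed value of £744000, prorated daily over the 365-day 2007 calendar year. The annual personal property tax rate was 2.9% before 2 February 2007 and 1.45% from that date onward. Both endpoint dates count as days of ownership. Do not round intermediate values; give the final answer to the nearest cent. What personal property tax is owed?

1 January – 1 February 2007: 32 days at 2.9% → £744000 × 2.9% × 32/365 = £1891.5945
2 February – 7 August 2007: 187 days at 1.45% → £744000 × 1.45% × 187/365 = £5527.0027
Total = £7418.5973

£7418.60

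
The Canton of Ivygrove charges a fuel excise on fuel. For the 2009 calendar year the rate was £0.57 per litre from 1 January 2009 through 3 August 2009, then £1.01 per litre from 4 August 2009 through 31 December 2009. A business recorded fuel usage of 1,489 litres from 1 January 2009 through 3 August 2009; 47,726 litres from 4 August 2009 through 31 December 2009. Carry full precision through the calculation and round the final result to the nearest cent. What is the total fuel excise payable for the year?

£49051.99

1 January – 3 August 2009: 1,489 litres at £0.57/litre → £848.73
4 August – 31 December 2009: 47,726 litres at £1.01/litre → £48203.26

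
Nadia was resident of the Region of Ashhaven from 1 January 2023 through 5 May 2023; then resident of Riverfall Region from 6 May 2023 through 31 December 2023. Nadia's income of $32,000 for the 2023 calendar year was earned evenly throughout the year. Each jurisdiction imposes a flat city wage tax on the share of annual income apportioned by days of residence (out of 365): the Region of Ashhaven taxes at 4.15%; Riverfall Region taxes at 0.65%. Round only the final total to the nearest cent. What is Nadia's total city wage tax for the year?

$591.56

The Region of Ashhaven, 1 January – 5 May 2023: 125 days → $32,000 × 4.15% × 125/365 = $454.7945
Riverfall Region, 6 May – 31 December 2023: 240 days → $32,000 × 0.65% × 240/365 = $136.7671
Total = $591.5616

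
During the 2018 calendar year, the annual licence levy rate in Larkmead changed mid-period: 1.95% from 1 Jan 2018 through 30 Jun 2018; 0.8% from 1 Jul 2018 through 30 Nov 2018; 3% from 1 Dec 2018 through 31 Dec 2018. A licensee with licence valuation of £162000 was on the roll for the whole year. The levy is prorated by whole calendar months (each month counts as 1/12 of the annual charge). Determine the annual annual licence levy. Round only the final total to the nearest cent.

£2524.50

1 Jan – 30 Jun 2018: 6 months at 1.95% → £162000 × 1.95% × 6/12 = £1579.5000
1 Jul – 30 Nov 2018: 5 months at 0.8% → £162000 × 0.8% × 5/12 = £540.0000
1 Dec – 31 Dec 2018: 1 month at 3% → £162000 × 3% × 1/12 = £405.0000
Total = £2524.5000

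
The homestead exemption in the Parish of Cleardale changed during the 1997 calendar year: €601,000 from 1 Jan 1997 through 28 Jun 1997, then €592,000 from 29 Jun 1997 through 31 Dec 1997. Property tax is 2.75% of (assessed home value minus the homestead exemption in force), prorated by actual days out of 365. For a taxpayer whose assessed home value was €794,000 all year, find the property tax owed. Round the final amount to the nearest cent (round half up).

1 Jan – 28 Jun 1997: 179 days, exemption €601,000 → (€794,000 − €601,000) × 2.75% × 179/365 = €2,602.8562
29 Jun – 31 Dec 1997: 186 days, exemption €592,000 → (€794,000 − €592,000) × 2.75% × 186/365 = €2,830.7671
Total = €5,433.6233

€5,433.62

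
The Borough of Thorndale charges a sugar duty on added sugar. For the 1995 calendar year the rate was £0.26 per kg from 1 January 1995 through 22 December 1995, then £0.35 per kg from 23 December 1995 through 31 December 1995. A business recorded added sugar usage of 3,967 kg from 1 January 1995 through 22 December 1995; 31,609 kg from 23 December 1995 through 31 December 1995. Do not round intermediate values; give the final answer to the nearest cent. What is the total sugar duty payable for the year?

£12,094.57

1 January – 22 December 1995: 3,967 kg at £0.26/kg → £1,031.42
23 December – 31 December 1995: 31,609 kg at £0.35/kg → £11,063.15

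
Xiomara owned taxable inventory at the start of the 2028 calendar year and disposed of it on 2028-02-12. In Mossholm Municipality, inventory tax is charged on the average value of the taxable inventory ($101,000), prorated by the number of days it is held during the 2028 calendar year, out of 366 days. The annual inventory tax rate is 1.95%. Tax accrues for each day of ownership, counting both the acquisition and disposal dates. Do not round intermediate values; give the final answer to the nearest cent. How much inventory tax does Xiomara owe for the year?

Days held (2028-01-01 to 2028-02-12): 43 out of 366
Tax = $101,000 × 1.95% × 43/366 = $231.3893

$231.39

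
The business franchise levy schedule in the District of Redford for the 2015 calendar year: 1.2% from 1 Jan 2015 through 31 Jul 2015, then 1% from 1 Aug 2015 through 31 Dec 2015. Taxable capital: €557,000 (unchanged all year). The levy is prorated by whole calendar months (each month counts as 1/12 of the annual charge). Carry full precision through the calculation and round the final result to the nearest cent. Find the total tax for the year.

1 Jan – 31 Jul 2015: 7 months at 1.2% → €557,000 × 1.2% × 7/12 = €3,899.0000
1 Aug – 31 Dec 2015: 5 months at 1% → €557,000 × 1% × 5/12 = €2,320.8333
Total = €6,219.8333

€6,219.83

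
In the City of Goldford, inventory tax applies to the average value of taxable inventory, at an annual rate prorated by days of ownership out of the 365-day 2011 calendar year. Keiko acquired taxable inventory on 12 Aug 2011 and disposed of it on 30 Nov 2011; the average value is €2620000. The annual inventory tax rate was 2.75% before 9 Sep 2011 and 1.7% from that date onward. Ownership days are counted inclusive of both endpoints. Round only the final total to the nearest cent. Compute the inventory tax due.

12 Aug – 8 Sep 2011: 28 days at 2.75% → €2620000 × 2.75% × 28/365 = €5527.1233
9 Sep – 30 Nov 2011: 83 days at 1.7% → €2620000 × 1.7% × 83/365 = €10128.2740
Total = €15655.3973

€15655.40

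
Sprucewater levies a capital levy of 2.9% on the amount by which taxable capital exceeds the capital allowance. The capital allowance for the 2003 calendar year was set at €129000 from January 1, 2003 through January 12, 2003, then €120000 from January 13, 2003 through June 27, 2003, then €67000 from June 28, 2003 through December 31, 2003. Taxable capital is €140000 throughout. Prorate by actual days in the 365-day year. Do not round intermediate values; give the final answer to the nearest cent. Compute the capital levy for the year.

€1358.87

January 1 – January 12, 2003: 12 days, exemption €129000 → (€140000 − €129000) × 2.9% × 12/365 = €10.4877
January 13 – June 27, 2003: 166 days, exemption €120000 → (€140000 − €120000) × 2.9% × 166/365 = €263.7808
June 28 – December 31, 2003: 187 days, exemption €67000 → (€140000 − €67000) × 2.9% × 187/365 = €1084.6000
Total = €1358.8685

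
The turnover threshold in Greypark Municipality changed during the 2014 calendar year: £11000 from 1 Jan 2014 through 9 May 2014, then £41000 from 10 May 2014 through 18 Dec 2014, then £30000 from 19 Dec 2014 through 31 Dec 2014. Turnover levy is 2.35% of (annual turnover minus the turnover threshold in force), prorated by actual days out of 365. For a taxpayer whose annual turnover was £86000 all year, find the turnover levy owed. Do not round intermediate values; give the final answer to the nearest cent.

1 Jan – 9 May 2014: 129 days, exemption £11000 → (£86000 − £11000) × 2.35% × 129/365 = £622.9110
10 May – 18 Dec 2014: 223 days, exemption £41000 → (£86000 − £41000) × 2.35% × 223/365 = £646.0890
19 Dec – 31 Dec 2014: 13 days, exemption £30000 → (£86000 − £30000) × 2.35% × 13/365 = £46.8712
Total = £1315.8712

£1315.87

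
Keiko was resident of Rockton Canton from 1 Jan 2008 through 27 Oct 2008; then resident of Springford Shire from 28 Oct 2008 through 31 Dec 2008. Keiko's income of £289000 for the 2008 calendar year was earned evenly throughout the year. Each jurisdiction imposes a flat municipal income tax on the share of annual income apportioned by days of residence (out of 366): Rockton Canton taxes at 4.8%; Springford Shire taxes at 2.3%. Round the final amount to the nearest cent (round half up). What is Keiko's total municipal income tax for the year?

Rockton Canton, 1 Jan – 27 Oct 2008: 301 days → £289000 × 4.8% × 301/366 = £11408.3934
Springford Shire, 28 Oct – 31 Dec 2008: 65 days → £289000 × 2.3% × 65/366 = £1180.4781
Total = £12588.8716

£12588.87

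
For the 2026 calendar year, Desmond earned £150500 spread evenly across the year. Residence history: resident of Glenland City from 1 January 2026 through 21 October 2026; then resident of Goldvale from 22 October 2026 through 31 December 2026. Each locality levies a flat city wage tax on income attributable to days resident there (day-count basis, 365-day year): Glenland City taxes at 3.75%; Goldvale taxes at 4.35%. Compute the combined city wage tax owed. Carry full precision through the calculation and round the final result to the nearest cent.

£5819.40

Glenland City, 1 January – 21 October 2026: 294 days → £150500 × 3.75% × 294/365 = £4545.9247
Goldvale, 22 October – 31 December 2026: 71 days → £150500 × 4.35% × 71/365 = £1273.4774
Total = £5819.4021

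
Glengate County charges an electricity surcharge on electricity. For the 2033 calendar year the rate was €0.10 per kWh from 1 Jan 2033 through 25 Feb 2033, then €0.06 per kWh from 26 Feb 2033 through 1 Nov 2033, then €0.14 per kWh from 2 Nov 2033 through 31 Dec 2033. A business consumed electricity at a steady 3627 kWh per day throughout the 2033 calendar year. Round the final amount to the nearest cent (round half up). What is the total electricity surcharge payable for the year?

€104,965.38

1 Jan – 25 Feb 2033: 56 days × 3627 kWh/day = 203,112 kWh at €0.10/kWh → €20,311.20
26 Feb – 1 Nov 2033: 249 days × 3627 kWh/day = 903,123 kWh at €0.06/kWh → €54,187.38
2 Nov – 31 Dec 2033: 60 days × 3627 kWh/day = 217,620 kWh at €0.14/kWh → €30,466.80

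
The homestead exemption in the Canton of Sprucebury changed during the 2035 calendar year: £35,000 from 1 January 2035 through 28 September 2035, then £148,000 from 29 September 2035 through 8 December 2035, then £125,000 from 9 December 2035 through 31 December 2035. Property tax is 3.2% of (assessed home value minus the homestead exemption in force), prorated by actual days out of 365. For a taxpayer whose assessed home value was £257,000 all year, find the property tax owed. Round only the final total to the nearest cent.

£6,219.13

1 January – 28 September 2035: 271 days, exemption £35,000 → (£257,000 − £35,000) × 3.2% × 271/365 = £5,274.4767
29 September – 8 December 2035: 71 days, exemption £148,000 → (£257,000 − £148,000) × 3.2% × 71/365 = £678.4877
9 December – 31 December 2035: 23 days, exemption £125,000 → (£257,000 − £125,000) × 3.2% × 23/365 = £266.1699
Total = £6,219.1342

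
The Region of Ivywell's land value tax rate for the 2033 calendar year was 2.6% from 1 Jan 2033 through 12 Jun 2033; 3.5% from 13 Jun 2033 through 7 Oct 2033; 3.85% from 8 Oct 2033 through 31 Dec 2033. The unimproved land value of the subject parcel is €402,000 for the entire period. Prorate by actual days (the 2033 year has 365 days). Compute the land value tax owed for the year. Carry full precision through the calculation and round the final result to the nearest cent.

€12,781.95

1 Jan – 12 Jun 2033: 163 days at 2.6% → €402,000 × 2.6% × 163/365 = €4,667.6055
13 Jun – 7 Oct 2033: 117 days at 3.5% → €402,000 × 3.5% × 117/365 = €4,510.1096
8 Oct – 31 Dec 2033: 85 days at 3.85% → €402,000 × 3.85% × 85/365 = €3,604.2329
Total = €12,781.9479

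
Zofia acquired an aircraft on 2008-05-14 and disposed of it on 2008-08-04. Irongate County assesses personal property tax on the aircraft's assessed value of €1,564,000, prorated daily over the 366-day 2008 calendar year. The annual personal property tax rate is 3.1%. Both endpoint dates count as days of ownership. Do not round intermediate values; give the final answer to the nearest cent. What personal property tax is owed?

€10,995.01

Days held (2008-05-14 to 2008-08-04): 83 out of 366
Tax = €1,564,000 × 3.1% × 83/366 = €10,995.0055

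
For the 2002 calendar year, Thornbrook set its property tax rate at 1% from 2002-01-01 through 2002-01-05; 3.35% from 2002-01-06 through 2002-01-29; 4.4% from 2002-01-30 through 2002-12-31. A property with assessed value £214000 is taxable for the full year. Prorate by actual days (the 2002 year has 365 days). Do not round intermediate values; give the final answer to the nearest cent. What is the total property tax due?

2002-01-01 to 2002-01-05: 5 days at 1% → £214000 × 1% × 5/365 = £29.3151
2002-01-06 to 2002-01-29: 24 days at 3.35% → £214000 × 3.35% × 24/365 = £471.3863
2002-01-30 to 2002-12-31: 336 days at 4.4% → £214000 × 4.4% × 336/365 = £8667.8795
Total = £9168.5808

£9168.58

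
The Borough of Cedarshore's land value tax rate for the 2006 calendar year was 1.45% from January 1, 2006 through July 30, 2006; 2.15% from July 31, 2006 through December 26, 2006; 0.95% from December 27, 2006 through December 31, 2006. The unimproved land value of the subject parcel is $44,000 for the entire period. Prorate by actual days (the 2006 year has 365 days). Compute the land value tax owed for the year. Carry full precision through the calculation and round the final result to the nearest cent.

$760.72

January 1 – July 30, 2006: 211 days at 1.45% → $44,000 × 1.45% × 211/365 = $368.8164
July 31 – December 26, 2006: 149 days at 2.15% → $44,000 × 2.15% × 149/365 = $386.1753
December 27 – December 31, 2006: 5 days at 0.95% → $44,000 × 0.95% × 5/365 = $5.7260
Total = $760.7178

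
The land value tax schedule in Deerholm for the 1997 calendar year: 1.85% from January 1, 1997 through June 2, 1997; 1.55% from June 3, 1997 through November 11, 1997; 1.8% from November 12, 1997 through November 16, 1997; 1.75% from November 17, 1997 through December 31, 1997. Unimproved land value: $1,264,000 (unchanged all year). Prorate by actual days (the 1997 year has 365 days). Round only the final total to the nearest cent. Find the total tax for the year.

January 1 – June 2, 1997: 153 days at 1.85% → $1,264,000 × 1.85% × 153/365 = $9,802.0603
June 3 – November 11, 1997: 162 days at 1.55% → $1,264,000 × 1.55% × 162/365 = $8,695.6274
November 12 – November 16, 1997: 5 days at 1.8% → $1,264,000 × 1.8% × 5/365 = $311.6712
November 17 – December 31, 1997: 45 days at 1.75% → $1,264,000 × 1.75% × 45/365 = $2,727.1233
Total = $21,536.4822

$21,536.48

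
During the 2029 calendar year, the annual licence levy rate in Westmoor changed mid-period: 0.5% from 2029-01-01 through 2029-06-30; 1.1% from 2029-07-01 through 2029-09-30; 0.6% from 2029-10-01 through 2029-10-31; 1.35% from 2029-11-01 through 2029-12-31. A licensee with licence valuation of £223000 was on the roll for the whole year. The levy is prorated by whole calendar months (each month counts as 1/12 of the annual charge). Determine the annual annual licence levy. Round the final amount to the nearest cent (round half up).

£1784.00

2029-01-01 to 2029-06-30: 6 months at 0.5% → £223000 × 0.5% × 6/12 = £557.5000
2029-07-01 to 2029-09-30: 3 months at 1.1% → £223000 × 1.1% × 3/12 = £613.2500
2029-10-01 to 2029-10-31: 1 month at 0.6% → £223000 × 0.6% × 1/12 = £111.5000
2029-11-01 to 2029-12-31: 2 months at 1.35% → £223000 × 1.35% × 2/12 = £501.7500
Total = £1784.0000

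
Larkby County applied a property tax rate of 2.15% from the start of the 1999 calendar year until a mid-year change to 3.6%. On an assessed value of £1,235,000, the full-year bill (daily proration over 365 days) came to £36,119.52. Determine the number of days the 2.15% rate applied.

Let d = days at the first rate; then 365 − d days at the second rate.
£1,235,000 × [2.15%·d + 3.6%·(365−d)] / 365 = £36,119.52
Solving gives d = 170, so the new rate took effect on 20 June 1999.

170 days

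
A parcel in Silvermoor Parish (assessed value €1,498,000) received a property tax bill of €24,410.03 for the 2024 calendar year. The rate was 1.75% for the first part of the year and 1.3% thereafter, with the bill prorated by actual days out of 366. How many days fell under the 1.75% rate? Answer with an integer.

Let d = days at the first rate; then 366 − d days at the second rate.
€1,498,000 × [1.75%·d + 1.3%·(366−d)] / 366 = €24,410.03
Solving gives d = 268, so the new rate took effect on 25 Sep 2024.

268 days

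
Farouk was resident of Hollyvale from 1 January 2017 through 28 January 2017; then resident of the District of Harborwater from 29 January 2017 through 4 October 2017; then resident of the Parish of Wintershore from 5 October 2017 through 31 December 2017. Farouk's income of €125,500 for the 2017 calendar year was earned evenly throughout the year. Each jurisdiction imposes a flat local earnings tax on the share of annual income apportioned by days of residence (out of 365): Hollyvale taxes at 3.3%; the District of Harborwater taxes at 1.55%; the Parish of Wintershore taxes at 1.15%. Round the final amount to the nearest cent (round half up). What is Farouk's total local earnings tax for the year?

€1,992.70

Hollyvale, 1 January – 28 January 2017: 28 days → €125,500 × 3.3% × 28/365 = €317.7041
The District of Harborwater, 29 January – 4 October 2017: 249 days → €125,500 × 1.55% × 249/365 = €1,327.0336
The Parish of Wintershore, 5 October – 31 December 2017: 88 days → €125,500 × 1.15% × 88/365 = €347.9616
Total = €1,992.6993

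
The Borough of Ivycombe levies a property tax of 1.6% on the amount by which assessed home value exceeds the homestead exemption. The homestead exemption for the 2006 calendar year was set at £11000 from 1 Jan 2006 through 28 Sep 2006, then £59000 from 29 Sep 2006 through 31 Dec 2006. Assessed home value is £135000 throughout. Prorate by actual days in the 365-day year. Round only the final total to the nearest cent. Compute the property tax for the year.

£1786.21

1 Jan – 28 Sep 2006: 271 days, exemption £11000 → (£135000 − £11000) × 1.6% × 271/365 = £1473.0521
29 Sep – 31 Dec 2006: 94 days, exemption £59000 → (£135000 − £59000) × 1.6% × 94/365 = £313.1616
Total = £1786.2137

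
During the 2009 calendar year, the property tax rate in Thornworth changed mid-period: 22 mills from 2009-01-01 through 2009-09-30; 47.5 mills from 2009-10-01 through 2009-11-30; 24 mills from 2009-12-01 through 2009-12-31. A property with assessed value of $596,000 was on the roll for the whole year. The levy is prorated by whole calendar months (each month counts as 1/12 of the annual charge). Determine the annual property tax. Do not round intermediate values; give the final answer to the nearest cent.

$15,744.33

2009-01-01 to 2009-09-30: 9 months at 22 mills → $596,000 × 2.2% × 9/12 = $9,834.0000
2009-10-01 to 2009-11-30: 2 months at 47.5 mills → $596,000 × 4.75% × 2/12 = $4,718.3333
2009-12-01 to 2009-12-31: 1 month at 24 mills → $596,000 × 2.4% × 1/12 = $1,192.0000
Total = $15,744.3333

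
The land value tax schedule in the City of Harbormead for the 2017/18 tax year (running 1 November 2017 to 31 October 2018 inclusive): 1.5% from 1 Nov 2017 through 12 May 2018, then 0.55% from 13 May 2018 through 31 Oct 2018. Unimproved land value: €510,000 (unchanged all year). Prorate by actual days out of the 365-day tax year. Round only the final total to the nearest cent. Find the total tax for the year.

€5,366.88

1 Nov 2017 – 12 May 2018: 193 days at 1.5% → €510,000 × 1.5% × 193/365 = €4,045.0685
13 May – 31 Oct 2018: 172 days at 0.55% → €510,000 × 0.55% × 172/365 = €1,321.8082
Total = €5,366.8767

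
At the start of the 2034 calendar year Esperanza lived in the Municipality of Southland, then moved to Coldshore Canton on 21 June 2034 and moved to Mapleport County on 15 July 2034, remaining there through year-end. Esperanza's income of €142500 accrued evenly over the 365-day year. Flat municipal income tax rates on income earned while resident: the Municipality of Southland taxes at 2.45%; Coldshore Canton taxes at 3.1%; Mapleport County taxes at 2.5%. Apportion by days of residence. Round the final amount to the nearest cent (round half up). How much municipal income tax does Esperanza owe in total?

€3585.34

The Municipality of Southland, 1 January – 20 June 2034: 171 days → €142500 × 2.45% × 171/365 = €1635.6267
Coldshore Canton, 21 June – 14 July 2034: 24 days → €142500 × 3.1% × 24/365 = €290.4658
Mapleport County, 15 July – 31 December 2034: 170 days → €142500 × 2.5% × 170/365 = €1659.2466
Total = €3585.3390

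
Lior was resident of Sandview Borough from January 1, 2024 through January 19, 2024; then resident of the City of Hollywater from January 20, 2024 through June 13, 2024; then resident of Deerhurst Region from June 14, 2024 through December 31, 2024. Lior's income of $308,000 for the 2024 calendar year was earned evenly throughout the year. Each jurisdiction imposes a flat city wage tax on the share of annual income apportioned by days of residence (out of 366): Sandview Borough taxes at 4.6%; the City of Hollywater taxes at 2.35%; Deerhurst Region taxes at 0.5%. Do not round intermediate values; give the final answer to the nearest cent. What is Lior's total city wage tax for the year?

$4,468.52

Sandview Borough, January 1 – January 19, 2024: 19 days → $308,000 × 4.6% × 19/366 = $735.4973
The City of Hollywater, January 20 – June 13, 2024: 146 days → $308,000 × 2.35% × 146/366 = $2,887.2896
Deerhurst Region, June 14 – December 31, 2024: 201 days → $308,000 × 0.5% × 201/366 = $845.7377
Total = $4,468.5246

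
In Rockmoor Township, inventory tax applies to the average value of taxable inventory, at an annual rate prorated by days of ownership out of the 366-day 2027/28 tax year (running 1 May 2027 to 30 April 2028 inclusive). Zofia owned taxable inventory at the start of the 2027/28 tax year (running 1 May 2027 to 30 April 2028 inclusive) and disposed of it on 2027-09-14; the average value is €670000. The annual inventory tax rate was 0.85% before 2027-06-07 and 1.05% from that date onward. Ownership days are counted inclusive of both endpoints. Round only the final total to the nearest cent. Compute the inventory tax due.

2027-05-01 to 2027-06-06: 37 days at 0.85% → €670000 × 0.85% × 37/366 = €575.7240
2027-06-07 to 2027-09-14: 100 days at 1.05% → €670000 × 1.05% × 100/366 = €1922.1311
Total = €2497.8552

€2497.86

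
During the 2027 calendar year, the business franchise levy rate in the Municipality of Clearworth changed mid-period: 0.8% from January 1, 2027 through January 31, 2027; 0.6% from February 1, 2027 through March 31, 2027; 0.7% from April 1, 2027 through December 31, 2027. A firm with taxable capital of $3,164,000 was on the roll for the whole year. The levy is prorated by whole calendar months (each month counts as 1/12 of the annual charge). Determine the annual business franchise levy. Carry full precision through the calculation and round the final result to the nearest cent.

January 1 – January 31, 2027: 1 month at 0.8% → $3,164,000 × 0.8% × 1/12 = $2,109.3333
February 1 – March 31, 2027: 2 months at 0.6% → $3,164,000 × 0.6% × 2/12 = $3,164.0000
April 1 – December 31, 2027: 9 months at 0.7% → $3,164,000 × 0.7% × 9/12 = $16,611.0000
Total = $21,884.3333

$21,884.33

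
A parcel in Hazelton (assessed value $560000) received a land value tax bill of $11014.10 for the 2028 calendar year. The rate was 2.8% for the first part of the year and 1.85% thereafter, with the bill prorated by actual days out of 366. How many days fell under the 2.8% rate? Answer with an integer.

Let d = days at the first rate; then 366 − d days at the second rate.
$560000 × [2.8%·d + 1.85%·(366−d)] / 366 = $11014.10
Solving gives d = 45, so the new rate took effect on 15 Feb 2028.

45 days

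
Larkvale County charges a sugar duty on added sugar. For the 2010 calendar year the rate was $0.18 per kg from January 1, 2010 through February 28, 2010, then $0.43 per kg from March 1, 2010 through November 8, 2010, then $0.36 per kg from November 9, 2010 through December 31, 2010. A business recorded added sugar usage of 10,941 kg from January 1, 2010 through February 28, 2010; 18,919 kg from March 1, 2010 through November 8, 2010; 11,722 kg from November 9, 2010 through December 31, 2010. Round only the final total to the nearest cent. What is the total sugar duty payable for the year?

January 1 – February 28, 2010: 10,941 kg at $0.18/kg → $1969.38
March 1 – November 8, 2010: 18,919 kg at $0.43/kg → $8135.17
November 9 – December 31, 2010: 11,722 kg at $0.36/kg → $4219.92

$14324.47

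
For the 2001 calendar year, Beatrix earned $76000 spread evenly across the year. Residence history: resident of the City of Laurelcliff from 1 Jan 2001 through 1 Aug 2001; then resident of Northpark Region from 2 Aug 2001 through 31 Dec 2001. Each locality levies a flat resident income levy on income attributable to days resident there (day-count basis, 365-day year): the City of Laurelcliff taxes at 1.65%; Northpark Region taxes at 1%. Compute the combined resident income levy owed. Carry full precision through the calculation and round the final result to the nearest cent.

$1048.28

The City of Laurelcliff, 1 Jan – 1 Aug 2001: 213 days → $76000 × 1.65% × 213/365 = $731.7863
Northpark Region, 2 Aug – 31 Dec 2001: 152 days → $76000 × 1% × 152/365 = $316.4932
Total = $1048.2795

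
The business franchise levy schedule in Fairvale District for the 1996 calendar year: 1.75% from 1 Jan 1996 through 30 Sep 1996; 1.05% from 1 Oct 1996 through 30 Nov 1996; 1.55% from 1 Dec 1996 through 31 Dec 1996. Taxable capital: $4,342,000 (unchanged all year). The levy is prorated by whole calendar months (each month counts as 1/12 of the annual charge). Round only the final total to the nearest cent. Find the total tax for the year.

1 Jan – 30 Sep 1996: 9 months at 1.75% → $4,342,000 × 1.75% × 9/12 = $56,988.7500
1 Oct – 30 Nov 1996: 2 months at 1.05% → $4,342,000 × 1.05% × 2/12 = $7,598.5000
1 Dec – 31 Dec 1996: 1 month at 1.55% → $4,342,000 × 1.55% × 1/12 = $5,608.4167
Total = $70,195.6667

$70,195.67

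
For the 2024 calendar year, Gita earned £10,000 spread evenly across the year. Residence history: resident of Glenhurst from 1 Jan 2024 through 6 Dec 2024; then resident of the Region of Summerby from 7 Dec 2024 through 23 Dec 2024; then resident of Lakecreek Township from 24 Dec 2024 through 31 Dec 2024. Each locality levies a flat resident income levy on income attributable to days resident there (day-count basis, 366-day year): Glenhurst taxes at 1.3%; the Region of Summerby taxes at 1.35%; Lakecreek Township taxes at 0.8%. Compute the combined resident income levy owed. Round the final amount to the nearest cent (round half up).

Glenhurst, 1 Jan – 6 Dec 2024: 341 days → £10,000 × 1.3% × 341/366 = £121.1202
The Region of Summerby, 7 Dec – 23 Dec 2024: 17 days → £10,000 × 1.35% × 17/366 = £6.2705
Lakecreek Township, 24 Dec – 31 Dec 2024: 8 days → £10,000 × 0.8% × 8/366 = £1.7486
Total = £129.1393

£129.14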